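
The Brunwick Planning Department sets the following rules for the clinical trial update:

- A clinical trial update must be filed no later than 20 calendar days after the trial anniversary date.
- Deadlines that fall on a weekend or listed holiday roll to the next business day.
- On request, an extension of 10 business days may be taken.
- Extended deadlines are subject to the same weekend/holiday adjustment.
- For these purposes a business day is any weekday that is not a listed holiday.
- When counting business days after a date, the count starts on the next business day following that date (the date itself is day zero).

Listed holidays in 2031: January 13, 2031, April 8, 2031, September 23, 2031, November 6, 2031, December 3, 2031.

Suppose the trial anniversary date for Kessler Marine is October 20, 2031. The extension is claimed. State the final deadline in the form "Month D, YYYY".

From October 20, 2031, 20 calendar days later is November 9, 2031.
November 9, 2031 falls on a Sunday. Rolling to the next business day gives November 10, 2031, a Monday.
Applying the 10-business-day extension: 10 business days after November 10, 2031 is November 24, 2031.
November 24, 2031 falls on a Monday, which is a business day, so no adjustment is needed.
So the filing is due November 24, 2031.

November 24, 2031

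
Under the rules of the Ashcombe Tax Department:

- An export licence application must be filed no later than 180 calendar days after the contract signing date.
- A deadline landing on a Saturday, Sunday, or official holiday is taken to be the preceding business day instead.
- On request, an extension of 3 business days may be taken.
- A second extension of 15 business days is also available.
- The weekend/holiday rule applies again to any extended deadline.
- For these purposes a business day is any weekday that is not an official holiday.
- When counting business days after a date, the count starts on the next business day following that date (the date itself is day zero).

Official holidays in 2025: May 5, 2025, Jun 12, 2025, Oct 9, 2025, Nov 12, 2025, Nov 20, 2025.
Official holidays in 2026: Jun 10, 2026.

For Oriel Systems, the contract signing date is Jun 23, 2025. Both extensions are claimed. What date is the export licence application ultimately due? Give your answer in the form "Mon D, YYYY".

From Jun 23, 2025, 180 calendar days later is Dec 20, 2025.
Because Dec 20, 2025 is a Saturday, the deadline becomes Dec 19, 2025 (Friday).
Counting 3 further business days from Dec 19, 2025 reaches Dec 24, 2025.
Dec 24, 2025 (Wednesday) is already a business day.
The 15-business-day extension runs from Dec 24, 2025 to Jan 14, 2026.
Jan 14, 2026 is a Wednesday and not a listed holiday, so it stands.
Deadline: Jan 14, 2026.

Jan 14, 2026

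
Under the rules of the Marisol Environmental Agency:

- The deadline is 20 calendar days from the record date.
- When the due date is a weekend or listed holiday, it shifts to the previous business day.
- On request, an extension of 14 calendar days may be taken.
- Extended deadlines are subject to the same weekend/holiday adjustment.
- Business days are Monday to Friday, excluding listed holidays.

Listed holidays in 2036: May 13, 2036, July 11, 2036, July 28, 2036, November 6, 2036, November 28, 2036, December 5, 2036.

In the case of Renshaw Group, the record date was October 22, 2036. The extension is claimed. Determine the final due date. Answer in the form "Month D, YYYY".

From October 22, 2036, 20 calendar days later is November 11, 2036.
Since November 11, 2036 is a Tuesday and not a holiday, the date is unchanged.
With the 14-day extension, November 11, 2036 becomes November 25, 2036.
November 25, 2036 (Tuesday) is already a business day.
Final deadline: November 25, 2036.

November 25, 2036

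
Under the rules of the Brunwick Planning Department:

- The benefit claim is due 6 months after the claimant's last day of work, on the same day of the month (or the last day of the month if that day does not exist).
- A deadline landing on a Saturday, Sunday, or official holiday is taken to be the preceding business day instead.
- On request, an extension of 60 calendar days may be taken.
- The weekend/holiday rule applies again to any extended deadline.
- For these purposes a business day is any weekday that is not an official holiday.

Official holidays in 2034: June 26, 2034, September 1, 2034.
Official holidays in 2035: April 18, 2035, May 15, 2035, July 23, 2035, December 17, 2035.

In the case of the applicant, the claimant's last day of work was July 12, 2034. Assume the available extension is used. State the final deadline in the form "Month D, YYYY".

6 months after July 12, 2034, on the same day of the month, is January 12, 2035.
Since January 12, 2035 is a Friday and not a holiday, the date is unchanged.
Applying the 60-calendar-day extension: January 12, 2035 + 60 days = March 13, 2035.
March 13, 2035 is a Tuesday and not a listed holiday, so it stands.
Final deadline: March 13, 2035.

March 13, 2035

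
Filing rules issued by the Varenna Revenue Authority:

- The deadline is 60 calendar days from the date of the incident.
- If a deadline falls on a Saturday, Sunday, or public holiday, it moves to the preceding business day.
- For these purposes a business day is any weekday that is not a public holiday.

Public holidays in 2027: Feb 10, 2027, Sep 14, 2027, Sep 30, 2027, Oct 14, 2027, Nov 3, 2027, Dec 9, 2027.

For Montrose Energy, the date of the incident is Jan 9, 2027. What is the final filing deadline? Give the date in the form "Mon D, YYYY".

Trigger date Jan 9, 2027 + 60 calendar days = Mar 10, 2027.
Mar 10, 2027 is a Wednesday and not a listed holiday, so it stands.
The final due date is Mar 10, 2027.

Mar 10, 2027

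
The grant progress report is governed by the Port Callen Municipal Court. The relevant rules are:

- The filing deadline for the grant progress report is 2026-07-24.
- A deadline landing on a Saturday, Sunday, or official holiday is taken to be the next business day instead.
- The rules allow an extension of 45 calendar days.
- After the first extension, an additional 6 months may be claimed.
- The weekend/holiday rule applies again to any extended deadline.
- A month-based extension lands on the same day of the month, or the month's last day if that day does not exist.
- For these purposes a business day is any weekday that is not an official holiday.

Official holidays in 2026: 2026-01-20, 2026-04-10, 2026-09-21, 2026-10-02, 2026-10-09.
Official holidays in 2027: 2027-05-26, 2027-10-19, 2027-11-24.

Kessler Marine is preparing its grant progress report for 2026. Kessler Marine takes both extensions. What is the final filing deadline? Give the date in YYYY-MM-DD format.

2027-03-08

Start from the fixed due date, 2026-07-24.
2026-07-24 is a Friday and not a listed holiday, so it stands.
Applying the 45-calendar-day extension: 2026-07-24 + 45 days = 2026-09-07.
2026-09-07 is a Monday and not a listed holiday, so it stands.
Applying the 6 months extension: 6 months after 2026-09-07 is 2027-03-07.
2027-03-07 is a Sunday, so it moves to the next business day, 2027-03-08 (Monday).
Deadline: 2027-03-08.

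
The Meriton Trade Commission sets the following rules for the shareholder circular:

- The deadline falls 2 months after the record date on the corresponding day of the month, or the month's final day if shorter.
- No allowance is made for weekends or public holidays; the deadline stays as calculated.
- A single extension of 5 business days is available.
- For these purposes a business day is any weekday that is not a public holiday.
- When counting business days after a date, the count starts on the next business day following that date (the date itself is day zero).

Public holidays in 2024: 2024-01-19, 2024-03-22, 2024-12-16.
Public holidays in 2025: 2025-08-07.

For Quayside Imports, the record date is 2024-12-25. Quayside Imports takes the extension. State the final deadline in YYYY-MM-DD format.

2025-03-04

2 months from 2024-12-25 is 2025-02-25.
No adjustment is made for weekends or holidays, so 2025-02-25 stands.
Counting 5 further business days from 2025-02-25 reaches 2025-03-04.
2025-03-04 falls on a Tuesday. The rules make no weekend/holiday allowance, so it remains 2025-03-04.
The final due date is 2025-03-04.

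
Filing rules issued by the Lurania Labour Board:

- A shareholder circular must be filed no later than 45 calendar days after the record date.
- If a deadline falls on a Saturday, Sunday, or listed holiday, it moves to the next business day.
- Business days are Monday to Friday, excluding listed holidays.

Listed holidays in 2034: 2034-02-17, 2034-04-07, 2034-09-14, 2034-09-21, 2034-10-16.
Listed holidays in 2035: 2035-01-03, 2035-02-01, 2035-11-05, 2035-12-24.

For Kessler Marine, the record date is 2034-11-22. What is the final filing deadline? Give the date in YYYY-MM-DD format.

Trigger date 2034-11-22 + 45 calendar days = 2035-01-06.
2035-01-06 is a Saturday; the next business day is 2035-01-08 (Monday).
The final due date is 2035-01-08.

2035-01-08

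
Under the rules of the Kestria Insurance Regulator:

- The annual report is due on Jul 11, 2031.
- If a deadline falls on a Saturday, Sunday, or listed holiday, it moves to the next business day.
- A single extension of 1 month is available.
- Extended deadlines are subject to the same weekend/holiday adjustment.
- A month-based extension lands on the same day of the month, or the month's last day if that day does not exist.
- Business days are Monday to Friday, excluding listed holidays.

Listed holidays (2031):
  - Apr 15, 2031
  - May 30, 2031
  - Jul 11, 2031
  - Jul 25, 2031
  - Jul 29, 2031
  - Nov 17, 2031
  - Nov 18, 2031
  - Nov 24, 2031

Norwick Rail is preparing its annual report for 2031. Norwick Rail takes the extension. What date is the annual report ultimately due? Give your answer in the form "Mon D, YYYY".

The statutory due date is Jul 11, 2031.
Jul 11, 2031 falls on a listed holiday. Rolling to the next business day gives Jul 14, 2031, a Monday.
Add 1 month to Jul 14, 2031: Aug 14, 2031.
Aug 14, 2031 falls on a Thursday, which is a business day, so no adjustment is needed.
Final deadline: Aug 14, 2031.

Aug 14, 2031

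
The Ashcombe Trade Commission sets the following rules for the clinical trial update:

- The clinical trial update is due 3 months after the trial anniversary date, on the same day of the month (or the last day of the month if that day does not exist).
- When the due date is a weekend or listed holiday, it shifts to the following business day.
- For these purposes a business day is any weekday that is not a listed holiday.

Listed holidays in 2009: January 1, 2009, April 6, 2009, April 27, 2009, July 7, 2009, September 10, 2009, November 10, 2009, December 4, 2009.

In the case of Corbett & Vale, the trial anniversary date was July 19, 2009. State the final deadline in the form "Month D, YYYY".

3 months from July 19, 2009 is October 19, 2009.
October 19, 2009 is a Monday and not a listed holiday, so it stands.
The final due date is October 19, 2009.

October 19, 2009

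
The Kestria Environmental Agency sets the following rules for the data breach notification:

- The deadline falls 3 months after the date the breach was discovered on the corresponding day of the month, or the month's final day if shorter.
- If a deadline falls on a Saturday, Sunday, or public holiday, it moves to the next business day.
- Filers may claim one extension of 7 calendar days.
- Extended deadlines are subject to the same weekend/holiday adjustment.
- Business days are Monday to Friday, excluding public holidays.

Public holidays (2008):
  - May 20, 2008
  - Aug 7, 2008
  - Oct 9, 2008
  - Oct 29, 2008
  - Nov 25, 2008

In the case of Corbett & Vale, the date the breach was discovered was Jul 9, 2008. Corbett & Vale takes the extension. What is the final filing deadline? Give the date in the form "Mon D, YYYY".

3 months after Jul 9, 2008, on the same day of the month, is Oct 9, 2008.
Oct 9, 2008 falls on a listed holiday. Rolling to the next business day gives Oct 10, 2008, a Friday.
With the 7-day extension, Oct 10, 2008 becomes Oct 17, 2008.
Oct 17, 2008 falls on a Friday, which is a business day, so no adjustment is needed.
Final deadline: Oct 17, 2008.

Oct 17, 2008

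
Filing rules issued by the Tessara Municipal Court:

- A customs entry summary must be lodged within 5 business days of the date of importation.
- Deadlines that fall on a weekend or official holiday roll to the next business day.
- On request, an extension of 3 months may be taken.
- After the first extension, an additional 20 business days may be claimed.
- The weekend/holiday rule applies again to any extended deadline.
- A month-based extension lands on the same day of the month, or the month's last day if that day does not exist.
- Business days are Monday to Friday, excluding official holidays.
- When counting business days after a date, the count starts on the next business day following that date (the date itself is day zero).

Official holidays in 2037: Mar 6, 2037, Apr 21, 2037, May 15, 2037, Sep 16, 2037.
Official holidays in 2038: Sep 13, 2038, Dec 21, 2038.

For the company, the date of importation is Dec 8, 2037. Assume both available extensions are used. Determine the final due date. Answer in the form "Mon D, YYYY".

Starting the day after Dec 8, 2037 and counting 5 business days lands on Dec 15, 2037.
Dec 15, 2037 is a Tuesday and not a listed holiday, so it stands.
Applying the 3 months extension: 3 months after Dec 15, 2037 is Mar 15, 2038.
Mar 15, 2038 (Monday) is already a business day.
Applying the 20-business-day extension: 20 business days after Mar 15, 2038 is Apr 12, 2038.
Since Apr 12, 2038 is a Monday and not a holiday, the date is unchanged.
Deadline: Apr 12, 2038.

Apr 12, 2038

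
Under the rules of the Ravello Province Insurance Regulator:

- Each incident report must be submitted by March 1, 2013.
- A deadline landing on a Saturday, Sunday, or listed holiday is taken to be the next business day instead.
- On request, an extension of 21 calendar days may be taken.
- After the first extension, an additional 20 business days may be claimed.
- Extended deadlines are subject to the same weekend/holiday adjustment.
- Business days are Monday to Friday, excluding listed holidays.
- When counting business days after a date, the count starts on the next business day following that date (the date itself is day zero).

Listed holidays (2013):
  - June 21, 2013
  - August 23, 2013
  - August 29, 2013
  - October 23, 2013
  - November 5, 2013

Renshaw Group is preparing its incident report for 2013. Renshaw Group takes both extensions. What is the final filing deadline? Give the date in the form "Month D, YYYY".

April 19, 2013

Start from the fixed due date, March 1, 2013.
Since March 1, 2013 is a Friday and not a holiday, the date is unchanged.
The 21-calendar-day extension moves the deadline from March 1, 2013 to March 22, 2013.
Since March 22, 2013 is a Friday and not a holiday, the date is unchanged.
Applying the 20-business-day extension: 20 business days after March 22, 2013 is April 19, 2013.
Since April 19, 2013 is a Friday and not a holiday, the date is unchanged.
Final deadline: April 19, 2013.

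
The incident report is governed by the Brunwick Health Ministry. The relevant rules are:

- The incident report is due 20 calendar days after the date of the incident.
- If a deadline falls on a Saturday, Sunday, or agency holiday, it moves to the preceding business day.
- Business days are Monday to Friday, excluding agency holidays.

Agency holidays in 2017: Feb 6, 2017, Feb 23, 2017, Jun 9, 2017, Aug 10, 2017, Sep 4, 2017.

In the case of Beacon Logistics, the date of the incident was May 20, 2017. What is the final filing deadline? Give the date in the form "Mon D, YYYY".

Jun 8, 2017

20 calendar days after May 20, 2017 is Jun 9, 2017.
Because Jun 9, 2017 is a listed holiday, the deadline becomes Jun 8, 2017 (Thursday).
The final due date is Jun 8, 2017.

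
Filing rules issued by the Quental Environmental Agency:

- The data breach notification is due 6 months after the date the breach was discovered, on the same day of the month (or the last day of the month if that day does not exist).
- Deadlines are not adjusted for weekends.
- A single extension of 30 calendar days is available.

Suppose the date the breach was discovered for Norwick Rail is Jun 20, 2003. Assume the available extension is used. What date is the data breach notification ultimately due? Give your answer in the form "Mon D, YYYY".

Jan 19, 2004

6 months after Jun 20, 2003, on the same day of the month, is Dec 20, 2003.
Dec 20, 2003 falls on a Saturday. The rules make no weekend/holiday allowance, so it remains Dec 20, 2003.
The 30-calendar-day extension moves the deadline from Dec 20, 2003 to Jan 19, 2004.
Jan 19, 2004 falls on a Monday. The rules make no weekend/holiday allowance, so it remains Jan 19, 2004.
The final due date is Jan 19, 2004.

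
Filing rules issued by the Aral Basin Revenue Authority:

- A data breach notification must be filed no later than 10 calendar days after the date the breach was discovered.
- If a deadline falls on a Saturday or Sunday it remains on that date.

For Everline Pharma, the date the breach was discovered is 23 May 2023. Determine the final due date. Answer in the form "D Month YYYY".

2 June 2023

Trigger date 23 May 2023 + 10 calendar days = 2 June 2023.
2 June 2023 is a Friday; no weekend or holiday adjustment applies.
Final deadline: 2 June 2023.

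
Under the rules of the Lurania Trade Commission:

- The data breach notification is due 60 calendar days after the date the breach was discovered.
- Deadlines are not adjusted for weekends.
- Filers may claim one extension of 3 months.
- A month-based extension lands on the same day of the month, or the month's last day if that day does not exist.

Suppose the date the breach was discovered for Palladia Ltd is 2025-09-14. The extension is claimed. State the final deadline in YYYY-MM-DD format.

2026-02-13

60 calendar days after 2025-09-14 is 2025-11-13.
2025-11-13 falls on a Thursday. The rules make no weekend/holiday allowance, so it remains 2025-11-13.
Applying the 3 months extension: 3 months after 2025-11-13 is 2026-02-13.
2026-02-13 falls on a Friday. The rules make no weekend/holiday allowance, so it remains 2026-02-13.
Final deadline: 2026-02-13.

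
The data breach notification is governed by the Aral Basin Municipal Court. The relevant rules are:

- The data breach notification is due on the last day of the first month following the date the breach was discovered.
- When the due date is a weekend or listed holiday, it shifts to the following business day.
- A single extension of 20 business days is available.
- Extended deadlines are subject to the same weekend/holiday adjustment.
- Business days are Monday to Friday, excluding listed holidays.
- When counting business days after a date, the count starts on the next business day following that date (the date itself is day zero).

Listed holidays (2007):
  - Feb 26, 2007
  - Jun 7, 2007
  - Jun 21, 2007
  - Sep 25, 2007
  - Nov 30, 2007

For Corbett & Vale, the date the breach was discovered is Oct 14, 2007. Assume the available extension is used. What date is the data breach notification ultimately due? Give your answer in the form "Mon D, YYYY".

1 month after Oct 14, 2007 is November 2007; that month ends on Nov 30, 2007.
Because Nov 30, 2007 is a listed holiday, the deadline becomes Dec 3, 2007 (Monday).
Applying the 20-business-day extension: 20 business days after Dec 3, 2007 is Dec 31, 2007.
Dec 31, 2007 is a Monday and not a listed holiday, so it stands.
The final due date is Dec 31, 2007.

Dec 31, 2007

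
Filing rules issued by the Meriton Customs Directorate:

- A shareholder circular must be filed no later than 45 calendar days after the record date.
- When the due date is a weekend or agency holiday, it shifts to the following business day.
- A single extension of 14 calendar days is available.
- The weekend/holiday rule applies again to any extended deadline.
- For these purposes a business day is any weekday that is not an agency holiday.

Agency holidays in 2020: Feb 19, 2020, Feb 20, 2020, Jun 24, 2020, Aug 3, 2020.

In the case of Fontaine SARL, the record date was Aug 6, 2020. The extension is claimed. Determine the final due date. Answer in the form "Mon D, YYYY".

Adding 45 calendar days to Aug 6, 2020 gives Sep 20, 2020.
Sep 20, 2020 is a Sunday; the next business day is Sep 21, 2020 (Monday).
With the 14-day extension, Sep 21, 2020 becomes Oct 5, 2020.
Oct 5, 2020 falls on a Monday, which is a business day, so no adjustment is needed.
Deadline: Oct 5, 2020.

Oct 5, 2020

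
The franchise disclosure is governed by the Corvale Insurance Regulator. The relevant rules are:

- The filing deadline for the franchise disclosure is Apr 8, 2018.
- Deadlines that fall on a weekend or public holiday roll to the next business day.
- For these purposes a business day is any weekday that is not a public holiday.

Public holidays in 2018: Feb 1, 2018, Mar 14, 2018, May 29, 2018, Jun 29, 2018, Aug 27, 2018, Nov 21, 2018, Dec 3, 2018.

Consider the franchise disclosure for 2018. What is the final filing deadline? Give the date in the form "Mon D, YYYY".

The stated deadline is Apr 8, 2018.
Apr 8, 2018 falls on a Sunday. Rolling to the next business day gives Apr 9, 2018, a Monday.
The final due date is Apr 9, 2018.

Apr 9, 2018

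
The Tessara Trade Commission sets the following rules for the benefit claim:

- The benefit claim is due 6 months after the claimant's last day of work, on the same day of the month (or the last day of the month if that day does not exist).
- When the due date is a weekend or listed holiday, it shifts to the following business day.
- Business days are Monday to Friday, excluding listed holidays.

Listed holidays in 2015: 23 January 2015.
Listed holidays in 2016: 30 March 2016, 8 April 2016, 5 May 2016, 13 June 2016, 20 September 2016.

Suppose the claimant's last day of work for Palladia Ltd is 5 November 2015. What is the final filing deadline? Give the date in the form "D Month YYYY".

6 May 2016

6 months from 5 November 2015 is 5 May 2016.
5 May 2016 falls on a listed holiday. Rolling to the next business day gives 6 May 2016, a Friday.
Final deadline: 6 May 2016.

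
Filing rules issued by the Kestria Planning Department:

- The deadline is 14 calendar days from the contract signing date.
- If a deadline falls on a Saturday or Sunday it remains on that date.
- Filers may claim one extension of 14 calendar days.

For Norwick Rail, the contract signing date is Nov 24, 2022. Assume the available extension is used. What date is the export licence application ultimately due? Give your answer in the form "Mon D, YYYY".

Adding 14 calendar days to Nov 24, 2022 gives Dec 8, 2022.
Dec 8, 2022 is a Thursday; no weekend or holiday adjustment applies.
With the 14-day extension, Dec 8, 2022 becomes Dec 22, 2022.
No adjustment is made for weekends or holidays, so Dec 22, 2022 stands.
The final due date is Dec 22, 2022.

Dec 22, 2022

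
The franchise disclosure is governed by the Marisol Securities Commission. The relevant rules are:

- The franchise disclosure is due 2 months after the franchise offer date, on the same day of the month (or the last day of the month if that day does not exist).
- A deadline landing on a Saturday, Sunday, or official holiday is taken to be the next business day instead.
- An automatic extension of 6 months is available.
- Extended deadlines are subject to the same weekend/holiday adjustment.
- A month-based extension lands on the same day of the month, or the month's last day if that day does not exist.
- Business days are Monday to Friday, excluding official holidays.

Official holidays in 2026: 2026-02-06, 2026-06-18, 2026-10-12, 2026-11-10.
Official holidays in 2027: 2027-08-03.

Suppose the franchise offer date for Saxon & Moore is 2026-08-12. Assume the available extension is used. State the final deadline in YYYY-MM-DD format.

2027-04-13

Moving 2 months forward from 2026-08-12 on the corresponding day gives 2026-10-12.
2026-10-12 is a listed holiday; the next business day is 2026-10-13 (Tuesday).
Add 6 months to 2026-10-13: 2027-04-13.
2027-04-13 falls on a Tuesday, which is a business day, so no adjustment is needed.
So the filing is due 2027-04-13.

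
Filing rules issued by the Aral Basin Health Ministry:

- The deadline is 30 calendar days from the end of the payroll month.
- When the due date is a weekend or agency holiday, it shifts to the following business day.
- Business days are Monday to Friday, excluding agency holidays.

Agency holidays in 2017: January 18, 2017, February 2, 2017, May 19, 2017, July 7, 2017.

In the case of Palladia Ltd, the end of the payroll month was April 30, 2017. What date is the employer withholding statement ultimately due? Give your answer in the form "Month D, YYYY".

From April 30, 2017, 30 calendar days later is May 30, 2017.
May 30, 2017 falls on a Tuesday, which is a business day, so no adjustment is needed.
Deadline: May 30, 2017.

May 30, 2017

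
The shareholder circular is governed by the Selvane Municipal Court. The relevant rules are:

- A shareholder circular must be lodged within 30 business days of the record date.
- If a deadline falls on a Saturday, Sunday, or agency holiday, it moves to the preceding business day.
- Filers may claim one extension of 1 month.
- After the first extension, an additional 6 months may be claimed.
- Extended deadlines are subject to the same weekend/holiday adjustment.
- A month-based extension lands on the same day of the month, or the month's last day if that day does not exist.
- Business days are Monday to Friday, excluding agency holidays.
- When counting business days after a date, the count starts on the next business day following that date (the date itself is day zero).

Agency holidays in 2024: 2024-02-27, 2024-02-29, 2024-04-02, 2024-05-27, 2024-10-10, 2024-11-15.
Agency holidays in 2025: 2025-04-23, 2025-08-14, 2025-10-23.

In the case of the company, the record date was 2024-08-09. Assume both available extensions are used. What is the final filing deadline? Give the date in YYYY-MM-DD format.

2025-04-18

Counting 30 business days after 2024-08-09 (skipping weekends and listed holidays) reaches 2024-09-20.
2024-09-20 (Friday) is already a business day.
Add 1 month to 2024-09-20: 2024-10-20.
Because 2024-10-20 is a Sunday, the deadline becomes 2024-10-18 (Friday).
The 6 months extension carries 2024-10-18 to 2025-04-18.
2025-04-18 (Friday) is already a business day.
So the filing is due 2025-04-18.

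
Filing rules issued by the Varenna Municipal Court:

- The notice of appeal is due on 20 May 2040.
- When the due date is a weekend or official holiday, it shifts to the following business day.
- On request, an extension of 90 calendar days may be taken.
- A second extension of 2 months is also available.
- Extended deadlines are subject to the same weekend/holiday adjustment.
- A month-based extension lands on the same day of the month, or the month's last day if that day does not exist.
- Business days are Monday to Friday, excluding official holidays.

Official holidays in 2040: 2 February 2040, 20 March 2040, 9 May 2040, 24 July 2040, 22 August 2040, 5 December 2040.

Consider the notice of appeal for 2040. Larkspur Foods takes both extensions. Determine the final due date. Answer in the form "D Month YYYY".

The statutory due date is 20 May 2040.
Because 20 May 2040 is a Sunday, the deadline becomes 21 May 2040 (Monday).
Applying the 90-calendar-day extension: 21 May 2040 + 90 days = 19 August 2040.
19 August 2040 is a Sunday; the next business day is 20 August 2040 (Monday).
Applying the 2 months extension: 2 months after 20 August 2040 is 20 October 2040.
Because 20 October 2040 is a Saturday, the deadline becomes 22 October 2040 (Monday).
So the filing is due 22 October 2040.

22 October 2040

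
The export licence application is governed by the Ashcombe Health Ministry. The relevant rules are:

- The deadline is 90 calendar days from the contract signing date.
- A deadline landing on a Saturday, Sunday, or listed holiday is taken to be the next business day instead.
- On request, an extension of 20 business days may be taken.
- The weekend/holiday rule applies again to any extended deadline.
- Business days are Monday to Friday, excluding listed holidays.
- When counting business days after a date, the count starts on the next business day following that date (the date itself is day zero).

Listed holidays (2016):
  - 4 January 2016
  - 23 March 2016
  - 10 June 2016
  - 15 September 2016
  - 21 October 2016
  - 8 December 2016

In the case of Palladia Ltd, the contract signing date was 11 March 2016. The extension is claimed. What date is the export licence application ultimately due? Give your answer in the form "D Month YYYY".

8 July 2016

From 11 March 2016, 90 calendar days later is 9 June 2016.
9 June 2016 (Thursday) is already a business day.
Applying the 20-business-day extension: 20 business days after 9 June 2016 is 8 July 2016.
8 July 2016 (Friday) is already a business day.
The final due date is 8 July 2016.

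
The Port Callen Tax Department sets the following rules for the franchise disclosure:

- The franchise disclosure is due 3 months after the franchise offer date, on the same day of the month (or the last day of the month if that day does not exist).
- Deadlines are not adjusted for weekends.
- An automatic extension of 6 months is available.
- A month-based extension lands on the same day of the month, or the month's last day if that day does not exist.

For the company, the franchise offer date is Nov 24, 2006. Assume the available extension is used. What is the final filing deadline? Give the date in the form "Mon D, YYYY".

Moving 3 months forward from Nov 24, 2006 on the corresponding day gives Feb 24, 2007.
Feb 24, 2007 falls on a Saturday. The rules make no weekend/holiday allowance, so it remains Feb 24, 2007.
The 6 months extension carries Feb 24, 2007 to Aug 24, 2007.
Aug 24, 2007 falls on a Friday. The rules make no weekend/holiday allowance, so it remains Aug 24, 2007.
Final deadline: Aug 24, 2007.

Aug 24, 2007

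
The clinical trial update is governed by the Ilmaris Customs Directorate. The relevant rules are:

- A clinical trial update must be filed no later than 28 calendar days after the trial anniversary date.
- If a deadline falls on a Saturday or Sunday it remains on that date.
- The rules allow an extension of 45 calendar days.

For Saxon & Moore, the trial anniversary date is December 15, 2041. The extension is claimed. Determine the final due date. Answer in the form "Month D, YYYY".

February 26, 2042

Trigger date December 15, 2041 + 28 calendar days = January 12, 2042.
No adjustment is made for weekends or holidays, so January 12, 2042 stands.
Applying the 45-calendar-day extension: January 12, 2042 + 45 days = February 26, 2042.
February 26, 2042 falls on a Wednesday. The rules make no weekend/holiday allowance, so it remains February 26, 2042.
Final deadline: February 26, 2042.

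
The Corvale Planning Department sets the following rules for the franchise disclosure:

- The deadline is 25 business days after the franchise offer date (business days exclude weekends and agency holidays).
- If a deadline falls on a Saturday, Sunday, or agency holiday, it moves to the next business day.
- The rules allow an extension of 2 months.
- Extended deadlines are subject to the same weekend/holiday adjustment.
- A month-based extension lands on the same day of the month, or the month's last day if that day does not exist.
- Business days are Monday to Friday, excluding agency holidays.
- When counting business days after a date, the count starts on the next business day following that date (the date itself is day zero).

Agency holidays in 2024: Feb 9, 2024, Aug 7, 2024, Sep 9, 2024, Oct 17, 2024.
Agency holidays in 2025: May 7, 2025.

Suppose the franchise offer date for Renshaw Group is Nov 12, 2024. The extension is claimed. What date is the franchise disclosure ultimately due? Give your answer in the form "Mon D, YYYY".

Feb 17, 2025

25 business days after Nov 12, 2024, excluding weekends and holidays, is Dec 17, 2024.
Since Dec 17, 2024 is a Tuesday and not a holiday, the date is unchanged.
Add 2 months to Dec 17, 2024: Feb 17, 2025.
Feb 17, 2025 (Monday) is already a business day.
So the filing is due Feb 17, 2025.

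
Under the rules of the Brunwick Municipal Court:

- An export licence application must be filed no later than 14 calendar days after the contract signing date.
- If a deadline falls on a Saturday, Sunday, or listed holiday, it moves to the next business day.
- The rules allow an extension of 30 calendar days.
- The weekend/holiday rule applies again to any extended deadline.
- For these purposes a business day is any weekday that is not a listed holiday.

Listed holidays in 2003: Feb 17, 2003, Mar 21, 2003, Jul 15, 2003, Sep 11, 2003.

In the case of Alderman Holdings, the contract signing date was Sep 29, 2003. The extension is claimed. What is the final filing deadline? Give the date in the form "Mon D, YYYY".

Trigger date Sep 29, 2003 + 14 calendar days = Oct 13, 2003.
Oct 13, 2003 is a Monday and not a listed holiday, so it stands.
Applying the 30-calendar-day extension: Oct 13, 2003 + 30 days = Nov 12, 2003.
Since Nov 12, 2003 is a Wednesday and not a holiday, the date is unchanged.
Final deadline: Nov 12, 2003.

Nov 12, 2003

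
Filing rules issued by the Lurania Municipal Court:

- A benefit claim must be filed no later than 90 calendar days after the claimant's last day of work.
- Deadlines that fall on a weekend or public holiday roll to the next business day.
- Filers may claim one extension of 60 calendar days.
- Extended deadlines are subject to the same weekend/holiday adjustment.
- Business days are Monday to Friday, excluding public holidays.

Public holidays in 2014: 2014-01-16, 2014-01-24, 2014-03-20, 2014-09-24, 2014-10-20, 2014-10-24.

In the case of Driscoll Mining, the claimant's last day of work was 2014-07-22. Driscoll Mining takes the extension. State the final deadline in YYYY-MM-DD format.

2014-12-22

90 calendar days after 2014-07-22 is 2014-10-20.
2014-10-20 is a listed holiday; the next business day is 2014-10-21 (Tuesday).
Applying the 60-calendar-day extension: 2014-10-21 + 60 days = 2014-12-20.
Because 2014-12-20 is a Saturday, the deadline becomes 2014-12-22 (Monday).
So the filing is due 2014-12-22.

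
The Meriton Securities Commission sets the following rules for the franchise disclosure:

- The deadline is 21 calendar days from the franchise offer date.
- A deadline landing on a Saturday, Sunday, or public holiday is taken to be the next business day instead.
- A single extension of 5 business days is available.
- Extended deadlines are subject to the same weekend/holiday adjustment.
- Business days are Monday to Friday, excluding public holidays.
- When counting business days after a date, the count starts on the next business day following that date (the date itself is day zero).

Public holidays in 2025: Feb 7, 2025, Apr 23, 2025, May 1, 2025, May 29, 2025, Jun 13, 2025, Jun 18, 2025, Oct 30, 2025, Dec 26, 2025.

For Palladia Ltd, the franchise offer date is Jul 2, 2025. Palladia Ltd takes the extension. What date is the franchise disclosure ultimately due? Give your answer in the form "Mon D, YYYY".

Jul 30, 2025

Adding 21 calendar days to Jul 2, 2025 gives Jul 23, 2025.
Since Jul 23, 2025 is a Wednesday and not a holiday, the date is unchanged.
Counting 5 further business days from Jul 23, 2025 reaches Jul 30, 2025.
Jul 30, 2025 (Wednesday) is already a business day.
Final deadline: Jul 30, 2025.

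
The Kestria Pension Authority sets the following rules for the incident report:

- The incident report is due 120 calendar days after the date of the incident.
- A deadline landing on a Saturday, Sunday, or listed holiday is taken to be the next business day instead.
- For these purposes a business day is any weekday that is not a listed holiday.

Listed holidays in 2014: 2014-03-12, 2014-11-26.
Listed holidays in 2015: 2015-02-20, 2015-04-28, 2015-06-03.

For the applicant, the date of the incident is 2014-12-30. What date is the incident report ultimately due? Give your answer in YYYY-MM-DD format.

2015-04-29

Adding 120 calendar days to 2014-12-30 gives 2015-04-29.
2015-04-29 falls on a Wednesday, which is a business day, so no adjustment is needed.
The final due date is 2015-04-29.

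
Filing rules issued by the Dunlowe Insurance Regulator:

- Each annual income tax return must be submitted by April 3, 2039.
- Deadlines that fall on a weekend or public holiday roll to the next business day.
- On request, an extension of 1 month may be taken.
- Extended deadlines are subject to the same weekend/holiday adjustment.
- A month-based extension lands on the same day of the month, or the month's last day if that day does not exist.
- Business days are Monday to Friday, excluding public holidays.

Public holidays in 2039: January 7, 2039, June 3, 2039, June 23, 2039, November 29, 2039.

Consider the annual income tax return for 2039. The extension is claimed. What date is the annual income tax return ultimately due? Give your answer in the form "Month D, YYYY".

Start from the fixed due date, April 3, 2039.
April 3, 2039 falls on a Sunday. Rolling to the next business day gives April 4, 2039, a Monday.
Add 1 month to April 4, 2039: May 4, 2039.
Since May 4, 2039 is a Wednesday and not a holiday, the date is unchanged.
Final deadline: May 4, 2039.

May 4, 2039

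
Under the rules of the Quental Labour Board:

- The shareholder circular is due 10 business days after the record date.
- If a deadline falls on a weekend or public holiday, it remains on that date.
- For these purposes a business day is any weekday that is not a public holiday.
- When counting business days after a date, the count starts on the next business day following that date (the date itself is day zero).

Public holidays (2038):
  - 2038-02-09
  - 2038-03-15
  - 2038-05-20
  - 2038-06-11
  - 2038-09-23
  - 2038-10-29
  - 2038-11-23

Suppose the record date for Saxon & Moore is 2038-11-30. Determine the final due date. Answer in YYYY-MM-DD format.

Starting the day after 2038-11-30 and counting 10 business days lands on 2038-12-14.
No adjustment is made for weekends or holidays, so 2038-12-14 stands.
So the filing is due 2038-12-14.

2038-12-14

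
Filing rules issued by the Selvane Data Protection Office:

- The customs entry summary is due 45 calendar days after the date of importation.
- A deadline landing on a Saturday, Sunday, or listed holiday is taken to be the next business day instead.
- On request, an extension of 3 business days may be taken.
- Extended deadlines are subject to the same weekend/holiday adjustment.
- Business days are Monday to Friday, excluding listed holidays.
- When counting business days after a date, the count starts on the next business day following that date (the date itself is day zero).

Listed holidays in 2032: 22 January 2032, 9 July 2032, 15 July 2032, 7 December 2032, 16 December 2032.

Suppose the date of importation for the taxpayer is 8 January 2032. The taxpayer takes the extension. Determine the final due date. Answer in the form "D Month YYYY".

Adding 45 calendar days to 8 January 2032 gives 22 February 2032.
Because 22 February 2032 is a Sunday, the deadline becomes 23 February 2032 (Monday).
Applying the 3-business-day extension: 3 business days after 23 February 2032 is 26 February 2032.
26 February 2032 is a Thursday and not a listed holiday, so it stands.
Final deadline: 26 February 2032.

26 February 2032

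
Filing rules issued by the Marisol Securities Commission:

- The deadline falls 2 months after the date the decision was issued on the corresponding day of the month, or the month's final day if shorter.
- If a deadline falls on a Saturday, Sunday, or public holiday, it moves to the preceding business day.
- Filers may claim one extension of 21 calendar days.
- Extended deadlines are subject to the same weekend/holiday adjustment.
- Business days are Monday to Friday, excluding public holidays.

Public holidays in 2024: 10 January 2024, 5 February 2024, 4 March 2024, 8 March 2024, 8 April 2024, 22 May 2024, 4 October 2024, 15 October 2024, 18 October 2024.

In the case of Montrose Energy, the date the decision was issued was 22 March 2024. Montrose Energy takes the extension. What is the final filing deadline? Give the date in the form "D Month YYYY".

Moving 2 months forward from 22 March 2024 on the corresponding day gives 22 May 2024.
22 May 2024 is a listed holiday; the preceding business day is 21 May 2024 (Tuesday).
Add the 21 calendar-day extension to 21 May 2024: 11 June 2024.
Since 11 June 2024 is a Tuesday and not a holiday, the date is unchanged.
So the filing is due 11 June 2024.

11 June 2024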